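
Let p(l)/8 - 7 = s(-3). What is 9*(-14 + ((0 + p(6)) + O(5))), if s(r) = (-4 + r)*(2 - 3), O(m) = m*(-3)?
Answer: 747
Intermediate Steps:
O(m) = -3*m
s(r) = 4 - r (s(r) = (-4 + r)*(-1) = 4 - r)
p(l) = 112 (p(l) = 56 + 8*(4 - 1*(-3)) = 56 + 8*(4 + 3) = 56 + 8*7 = 56 + 56 = 112)
9*(-14 + ((0 + p(6)) + O(5))) = 9*(-14 + ((0 + 112) - 3*5)) = 9*(-14 + (112 - 15)) = 9*(-14 + 97) = 9*83 = 747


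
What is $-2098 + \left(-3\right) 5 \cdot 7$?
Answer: $-2203$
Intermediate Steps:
$-2098 + \left(-3\right) 5 \cdot 7 = -2098 - 105 = -2203$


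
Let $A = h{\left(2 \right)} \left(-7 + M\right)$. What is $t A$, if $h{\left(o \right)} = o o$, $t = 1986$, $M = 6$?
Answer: $-7944$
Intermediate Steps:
$h{\left(o \right)} = o^{2}$
$A = -4$ ($A = 2^{2} \left(-7 + 6\right) = 4 \left(-1\right) = -4$)
$t A = 1986 \left(-4\right) = -7944$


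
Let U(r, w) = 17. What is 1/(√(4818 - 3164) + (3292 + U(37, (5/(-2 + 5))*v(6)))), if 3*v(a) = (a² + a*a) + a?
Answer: 3309/10947827 - √1654/10947827 ≈ 0.00029854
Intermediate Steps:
v(a) = a/3 + 2*a²/3 (v(a) = ((a² + a*a) + a)/3 = ((a² + a²) + a)/3 = (2*a² + a)/3 = (a + 2*a²)/3 = a/3 + 2*a²/3)
1/(√(4818 - 3164) + (3292 + U(37, (5/(-2 + 5))*v(6)))) = 1/(√(4818 - 3164) + (3292 + 17)) = 1/(√1654 + 3309) = 1/(3309 + √1654)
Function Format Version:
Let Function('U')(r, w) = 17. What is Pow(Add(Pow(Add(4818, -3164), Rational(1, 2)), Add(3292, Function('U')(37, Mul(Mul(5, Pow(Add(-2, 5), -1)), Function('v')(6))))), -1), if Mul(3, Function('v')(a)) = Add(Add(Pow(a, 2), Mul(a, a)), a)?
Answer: Add(Rational(3309, 10947827), Mul(Rational(-1, 10947827), Pow(1654, Rational(1, 2)))) ≈ 0.00029854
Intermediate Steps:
Function('v')(a) = Add(Mul(Rational(1, 3), a), Mul(Rational(2, 3), Pow(a, 2))) (Function('v')(a) = Mul(Rational(1, 3), Add(Add(Pow(a, 2), Mul(a, a)), a)) = Mul(Rational(1, 3), Add(Add(Pow(a, 2), Pow(a, 2)), a)) = Mul(Rational(1, 3), Add(Mul(2, Pow(a, 2)), a)) = Mul(Rational(1, 3), Add(a, Mul(2, Pow(a, 2)))) = Add(Mul(Rational(1, 3), a), Mul(Rational(2, 3), Pow(a, 2))))
Pow(Add(Pow(Add(4818, -3164), Rational(1, 2)), Add(3292, Function('U')(37, Mul(Mul(5, Pow(Add(-2, 5), -1)), Function('v')(6))))), -1) = Pow(Add(Pow(Add(4818, -3164), Rational(1, 2)), Add(3292, 17)), -1) = Pow(Add(Pow(1654, Rational(1, 2)), 3309), -1) = Pow(Add(3309, Pow(1654, Rational(1, 2))), -1)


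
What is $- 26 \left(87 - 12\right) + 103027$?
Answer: $101077$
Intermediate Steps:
$- 26 \left(87 - 12\right) + 103027 = \left(-26\right) 75 + 103027 = -1950 + 103027 = 101077$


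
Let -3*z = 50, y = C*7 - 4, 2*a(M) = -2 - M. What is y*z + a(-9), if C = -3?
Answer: 2521/6 ≈ 420.17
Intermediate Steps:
a(M) = -1 - M/2 (a(M) = (-2 - M)/2 = -1 - M/2)
y = -25 (y = -3*7 - 4 = -21 - 4 = -25)
z = -50/3 (z = -⅓*50 = -50/3 ≈ -16.667)
y*z + a(-9) = -25*(-50/3) + (-1 - ½*(-9)) = 1250/3 + (-1 + 9/2) = 1250/3 + 7/2 = 2521/6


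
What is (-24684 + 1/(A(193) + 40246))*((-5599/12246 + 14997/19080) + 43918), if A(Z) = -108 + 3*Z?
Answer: -190992353655966178491/176179201640 ≈ -1.0841e+9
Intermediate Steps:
(-24684 + 1/(A(193) + 40246))*((-5599/12246 + 14997/19080) + 43918) = (-24684 + 1/((-108 + 3*193) + 40246))*((-5599/12246 + 14997/19080) + 43918) = (-24684 + 1/((-108 + 579) + 40246))*((-5599*1/12246 + 14997*(1/19080)) + 43918) = (-24684 + 1/(471 + 40246))*((-5599/12246 + 4999/6360) + 43918) = (-24684 + 1/40717)*(1422673/4326920 + 43918) = (-24684 + 1/40717)*(190031095233/4326920) = -1005058427/40717*190031095233/4326920 = -190992353655966178491/176179201640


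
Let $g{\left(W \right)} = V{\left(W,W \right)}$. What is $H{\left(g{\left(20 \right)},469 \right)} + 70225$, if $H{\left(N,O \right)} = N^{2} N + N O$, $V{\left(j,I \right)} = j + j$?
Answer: $152985$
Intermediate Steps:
$V{\left(j,I \right)} = 2 j$
$g{\left(W \right)} = 2 W$
$H{\left(N,O \right)} = N^{3} + N O$
$H{\left(g{\left(20 \right)},469 \right)} + 70225 = 2 \cdot 20 \left(469 + \left(2 \cdot 20\right)^{2}\right) + 70225 = 40 \left(469 + 40^{2}\right) + 70225 = 40 \left(469 + 1600\right) + 70225 = 40 \cdot 2069 + 70225 = 82760 + 70225 = 152985$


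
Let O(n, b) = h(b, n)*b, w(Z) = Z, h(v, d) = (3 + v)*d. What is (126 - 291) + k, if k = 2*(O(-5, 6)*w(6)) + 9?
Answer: -3396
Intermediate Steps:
h(v, d) = d*(3 + v)
O(n, b) = b*n*(3 + b) (O(n, b) = (n*(3 + b))*b = b*n*(3 + b))
k = -3231 (k = 2*((6*(-5)*(3 + 6))*6) + 9 = 2*((6*(-5)*9)*6) + 9 = 2*(-270*6) + 9 = 2*(-1620) + 9 = -3240 + 9 = -3231)
(126 - 291) + k = (126 - 291) - 3231 = -165 - 3231 = -3396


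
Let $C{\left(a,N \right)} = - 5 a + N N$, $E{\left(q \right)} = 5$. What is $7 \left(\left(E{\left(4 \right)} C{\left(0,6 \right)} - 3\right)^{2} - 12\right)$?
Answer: $219219$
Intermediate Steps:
$C{\left(a,N \right)} = N^{2} - 5 a$ ($C{\left(a,N \right)} = - 5 a + N^{2} = N^{2} - 5 a$)
$7 \left(\left(E{\left(4 \right)} C{\left(0,6 \right)} - 3\right)^{2} - 12\right) = 7 \left(\left(5 \left(6^{2} - 0\right) - 3\right)^{2} - 12\right) = 7 \left(\left(5 \left(36 + 0\right) - 3\right)^{2} - 12\right) = 7 \left(\left(5 \cdot 36 - 3\right)^{2} - 12\right) = 7 \left(\left(180 - 3\right)^{2} - 12\right) = 7 \left(177^{2} - 12\right) = 7 \left(31329 - 12\right) = 7 \cdot 31317 = 219219$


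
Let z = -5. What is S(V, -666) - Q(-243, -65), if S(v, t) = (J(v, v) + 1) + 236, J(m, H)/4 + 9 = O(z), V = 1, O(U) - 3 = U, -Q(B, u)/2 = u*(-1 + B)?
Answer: 31913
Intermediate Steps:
Q(B, u) = -2*u*(-1 + B)
O(U) = 3 + U
J(m, H) = -44 (J(m, H) = -36 + 4*(3 - 5) = -36 + 4*(-2) = -36 - 8 = -44)
S(v, t) = 193 (S(v, t) = (-44 + 1) + 236 = -43 + 236 = 193)
S(V, -666) - Q(-243, -65) = 193 - 2*(-65)*(1 - 1*(-243)) = 193 - 2*(-65)*(1 + 243) = 193 - 2*(-65)*244 = 193 - 1*(-31720) = 193 + 31720 = 31913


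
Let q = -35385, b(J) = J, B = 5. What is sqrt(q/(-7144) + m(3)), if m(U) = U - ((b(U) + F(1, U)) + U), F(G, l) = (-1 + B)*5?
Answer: I*sqrt(230263622)/3572 ≈ 4.2482*I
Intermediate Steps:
F(G, l) = 20 (F(G, l) = (-1 + 5)*5 = 4*5 = 20)
m(U) = -20 - U (m(U) = U - ((U + 20) + U) = U - ((20 + U) + U) = U - (20 + 2*U) = U + (-20 - 2*U) = -20 - U)
sqrt(q/(-7144) + m(3)) = sqrt(-35385/(-7144) + (-20 - 1*3)) = sqrt(-35385*(-1/7144) + (-20 - 3)) = sqrt(35385/7144 - 23) = sqrt(-128927/7144) = I*sqrt(230263622)/3572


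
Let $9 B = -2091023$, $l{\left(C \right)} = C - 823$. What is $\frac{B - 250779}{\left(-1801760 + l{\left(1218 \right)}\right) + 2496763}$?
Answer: $- \frac{2174017}{3129291} \approx -0.69473$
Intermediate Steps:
$l{\left(C \right)} = -823 + C$
$B = - \frac{2091023}{9}$ ($B = \frac{1}{9} \left(-2091023\right) = - \frac{2091023}{9} \approx -2.3234 \cdot 10^{5}$)
$\frac{B - 250779}{\left(-1801760 + l{\left(1218 \right)}\right) + 2496763} = \frac{- \frac{2091023}{9} - 250779}{\left(-1801760 + \left(-823 + 1218\right)\right) + 2496763} = - \frac{4348034}{9 \left(\left(-1801760 + 395\right) + 2496763\right)} = - \frac{4348034}{9 \left(-1801365 + 2496763\right)} = - \frac{4348034}{9 \cdot 695398} = \left(- \frac{4348034}{9}\right) \frac{1}{695398} = - \frac{2174017}{3129291}$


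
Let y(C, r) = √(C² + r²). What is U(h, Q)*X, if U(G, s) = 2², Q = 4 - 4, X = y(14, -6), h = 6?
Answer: 8*√58 ≈ 60.926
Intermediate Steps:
X = 2*√58 (X = √(14² + (-6)²) = √(196 + 36) = √232 = 2*√58 ≈ 15.232)
Q = 0
U(G, s) = 4
U(h, Q)*X = 4*(2*√58) = 8*√58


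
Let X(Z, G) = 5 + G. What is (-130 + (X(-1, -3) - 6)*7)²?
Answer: 24964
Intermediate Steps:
(-130 + (X(-1, -3) - 6)*7)² = (-130 + ((5 - 3) - 6)*7)² = (-130 + (2 - 6)*7)² = (-130 - 4*7)² = (-130 - 28)² = (-158)² = 24964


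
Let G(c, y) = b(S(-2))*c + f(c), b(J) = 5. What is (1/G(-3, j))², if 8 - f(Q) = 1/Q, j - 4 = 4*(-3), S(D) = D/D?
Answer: 9/400 ≈ 0.022500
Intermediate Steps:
S(D) = 1
j = -8 (j = 4 + 4*(-3) = 4 - 12 = -8)
f(Q) = 8 - 1/Q
G(c, y) = 8 - 1/c + 5*c (G(c, y) = 5*c + (8 - 1/c) = 8 - 1/c + 5*c)
(1/G(-3, j))² = (1/(8 - 1/(-3) + 5*(-3)))² = (1/(8 - 1*(-⅓) - 15))² = (1/(8 + ⅓ - 15))² = (1/(-20/3))² = (-3/20)² = 9/400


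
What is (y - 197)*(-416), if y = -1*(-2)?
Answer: 81120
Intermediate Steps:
y = 2
(y - 197)*(-416) = (2 - 197)*(-416) = -195*(-416) = 81120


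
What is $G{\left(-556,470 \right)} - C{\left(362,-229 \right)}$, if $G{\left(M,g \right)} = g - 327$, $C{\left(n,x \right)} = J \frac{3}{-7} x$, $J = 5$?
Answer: $- \frac{2434}{7} \approx -347.71$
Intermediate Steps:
$C{\left(n,x \right)} = - \frac{15 x}{7}$ ($C{\left(n,x \right)} = 5 \frac{3}{-7} x = 5 \cdot 3 \left(- \frac{1}{7}\right) x = 5 \left(- \frac{3}{7}\right) x = - \frac{15 x}{7}$)
$G{\left(M,g \right)} = -327 + g$
$G{\left(-556,470 \right)} - C{\left(362,-229 \right)} = \left(-327 + 470\right) - \left(- \frac{15}{7}\right) \left(-229\right) = 143 - \frac{3435}{7} = - \frac{2434}{7}$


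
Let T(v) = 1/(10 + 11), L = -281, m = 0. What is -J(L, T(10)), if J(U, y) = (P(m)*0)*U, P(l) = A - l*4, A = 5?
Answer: 0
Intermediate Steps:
P(l) = 5 - 4*l (P(l) = 5 - l*4 = 5 - 4*l)
T(v) = 1/21
J(U, y) = 0 (J(U, y) = ((5 - 4*0)*0)*U = ((5 + 0)*0)*U = (5*0)*U = 0*U = 0)
-J(L, T(10)) = -1*0 = 0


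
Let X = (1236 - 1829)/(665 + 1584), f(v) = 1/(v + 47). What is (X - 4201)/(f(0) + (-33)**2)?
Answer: -31720441/8222344 ≈ -3.8578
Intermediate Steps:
f(v) = 1/(47 + v)
X = -593/2249 ≈ -0.26367
(X - 4201)/(f(0) + (-33)**2) = (-593/2249 - 4201)/(1/(47 + 0) + (-33)**2) = -9448642/(2249*(1/47 + 1089)) = -9448642/(2249*51184/47) = -9448642/2249*47/51184 = -31720441/8222344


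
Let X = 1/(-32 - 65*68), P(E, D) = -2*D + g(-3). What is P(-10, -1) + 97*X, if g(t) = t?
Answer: -69/68 ≈ -1.0147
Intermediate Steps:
P(E, D) = -3 - 2*D (P(E, D) = -2*D - 3 = -3 - 2*D)
X = -1/6596 (X = (1/68)/(-97) = -1/97*1/68 = -1/6596 ≈ -0.00015161)
P(-10, -1) + 97*X = (-3 - 2*(-1)) + 97*(-1/6596) = (-3 + 2) - 1/68 = -1 - 1/68 = -69/68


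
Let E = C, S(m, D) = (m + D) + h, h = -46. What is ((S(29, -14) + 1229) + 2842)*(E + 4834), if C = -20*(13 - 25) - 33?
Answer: 20365640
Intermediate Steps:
S(m, D) = -46 + D + m (S(m, D) = (m + D) - 46 = (D + m) - 46 = -46 + D + m)
C = 207 (C = -20*(-12) - 33 = 240 - 33 = 207)
E = 207
((S(29, -14) + 1229) + 2842)*(E + 4834) = (((-46 - 14 + 29) + 1229) + 2842)*(207 + 4834) = ((-31 + 1229) + 2842)*5041 = (1198 + 2842)*5041 = 4040*5041 = 20365640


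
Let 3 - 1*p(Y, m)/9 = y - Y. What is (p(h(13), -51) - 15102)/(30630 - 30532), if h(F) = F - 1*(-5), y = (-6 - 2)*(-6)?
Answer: -15345/98 ≈ -156.58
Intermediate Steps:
y = 48 (y = -8*(-6) = 48)
h(F) = 5 + F (h(F) = F + 5 = 5 + F)
p(Y, m) = -405 + 9*Y (p(Y, m) = 27 - 9*(48 - Y) = 27 + (-432 + 9*Y) = -405 + 9*Y)
(p(h(13), -51) - 15102)/(30630 - 30532) = ((-405 + 9*(5 + 13)) - 15102)/(30630 - 30532) = ((-405 + 9*18) - 15102)/98 = ((-405 + 162) - 15102)*(1/98) = (-243 - 15102)*(1/98) = -15345*1/98 = -15345/98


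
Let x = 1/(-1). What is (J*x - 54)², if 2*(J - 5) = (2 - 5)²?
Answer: 16129/4 ≈ 4032.3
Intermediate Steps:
x = -1
J = 19/2 (J = 5 + (2 - 5)²/2 = 5 + (½)*(-3)² = 5 + (½)*9 = 5 + 9/2 = 19/2 ≈ 9.5000)
(J*x - 54)² = ((19/2)*(-1) - 54)² = (-19/2 - 54)² = (-127/2)² = 16129/4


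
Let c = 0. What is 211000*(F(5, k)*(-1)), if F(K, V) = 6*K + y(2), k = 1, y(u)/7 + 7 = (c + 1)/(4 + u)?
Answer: 11288500/3 ≈ 3.7628e+6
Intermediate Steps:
y(u) = -49 + 7/(4 + u) (y(u) = -49 + 7*((0 + 1)/(4 + u)) = -49 + 7*(1/(4 + u)) = -49 + 7/(4 + u))
F(K, V) = -287/6 + 6*K (F(K, V) = 6*K + 7*(-27 - 7*2)/(4 + 2) = 6*K + 7*(-27 - 14)/6 = 6*K + 7*(1/6)*(-41) = 6*K - 287/6 = -287/6 + 6*K)
211000*(F(5, k)*(-1)) = 211000*((-287/6 + 6*5)*(-1)) = 211000*((-287/6 + 30)*(-1)) = 211000*(-107/6*(-1)) = 211000*(107/6) = 11288500/3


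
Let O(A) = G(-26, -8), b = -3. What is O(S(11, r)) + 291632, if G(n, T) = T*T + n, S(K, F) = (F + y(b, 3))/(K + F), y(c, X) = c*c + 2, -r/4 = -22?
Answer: 291670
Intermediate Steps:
r = 88 (r = -4*(-22) = 88)
y(c, X) = 2 + c² (y(c, X) = c² + 2 = 2 + c²)
S(K, F) = (11 + F)/(F + K) (S(K, F) = (F + (2 + (-3)²))/(K + F) = (F + (2 + 9))/(F + K) = (F + 11)/(F + K) = (11 + F)/(F + K))
G(n, T) = n + T² (G(n, T) = T² + n = n + T²)
O(A) = 38 (O(A) = -26 + (-8)² = -26 + 64 = 38)
O(S(11, r)) + 291632 = 38 + 291632 = 291670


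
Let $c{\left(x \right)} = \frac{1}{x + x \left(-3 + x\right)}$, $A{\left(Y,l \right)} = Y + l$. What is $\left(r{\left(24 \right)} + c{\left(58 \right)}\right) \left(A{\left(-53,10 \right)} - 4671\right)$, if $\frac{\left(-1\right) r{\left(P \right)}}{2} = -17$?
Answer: $- \frac{260290581}{1624} \approx -1.6028 \cdot 10^{5}$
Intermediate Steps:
$r{\left(P \right)} = 34$ ($r{\left(P \right)} = \left(-2\right) \left(-17\right) = 34$)
$\left(r{\left(24 \right)} + c{\left(58 \right)}\right) \left(A{\left(-53,10 \right)} - 4671\right) = \left(34 + \frac{1}{58 \left(-2 + 58\right)}\right) \left(\left(-53 + 10\right) - 4671\right) = \left(34 + \frac{1}{58 \cdot 56}\right) \left(-43 - 4671\right) = \left(34 + \frac{1}{58} \cdot \frac{1}{56}\right) \left(-4714\right) = \left(34 + \frac{1}{3248}\right) \left(-4714\right) = \frac{110433}{3248} \left(-4714\right) = - \frac{260290581}{1624}$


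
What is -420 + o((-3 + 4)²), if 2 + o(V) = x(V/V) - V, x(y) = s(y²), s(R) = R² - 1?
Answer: -423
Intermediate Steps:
s(R) = -1 + R²
x(y) = -1 + y⁴ (x(y) = -1 + (y²)² = -1 + y⁴)
o(V) = -2 - V (o(V) = -2 + ((-1 + (V/V)⁴) - V) = -2 + ((-1 + 1⁴) - V) = -2 + ((-1 + 1) - V) = -2 + (0 - V) = -2 - V)
-420 + o((-3 + 4)²) = -420 + (-2 - (-3 + 4)²) = -420 + (-2 - 1*1²) = -420 + (-2 - 1*1) = -420 + (-2 - 1) = -420 - 3 = -423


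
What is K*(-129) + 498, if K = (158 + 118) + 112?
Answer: -49554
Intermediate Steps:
K = 388 (K = 276 + 112 = 388)
K*(-129) + 498 = 388*(-129) + 498 = -50052 + 498 = -49554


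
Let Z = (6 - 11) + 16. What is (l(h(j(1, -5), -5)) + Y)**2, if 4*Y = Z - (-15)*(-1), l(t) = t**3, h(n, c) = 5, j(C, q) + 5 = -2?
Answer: 15376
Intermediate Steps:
j(C, q) = -7 (j(C, q) = -5 - 2 = -7)
Z = 11 (Z = -5 + 16 = 11)
Y = -1 (Y = (11 - (-15)*(-1))/4 = (11 - 1*15)/4 = (11 - 15)/4 = (1/4)*(-4) = -1)
(l(h(j(1, -5), -5)) + Y)**2 = (5**3 - 1)**2 = (125 - 1)**2 = 124**2 = 15376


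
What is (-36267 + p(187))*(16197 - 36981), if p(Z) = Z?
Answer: 749886720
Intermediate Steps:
(-36267 + p(187))*(16197 - 36981) = (-36267 + 187)*(16197 - 36981) = -36080*(-20784) = 749886720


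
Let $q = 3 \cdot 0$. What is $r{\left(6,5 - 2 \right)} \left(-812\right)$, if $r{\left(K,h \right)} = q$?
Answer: $0$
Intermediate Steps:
$q = 0$
$r{\left(K,h \right)} = 0$
$r{\left(6,5 - 2 \right)} \left(-812\right) = 0 \left(-812\right) = 0$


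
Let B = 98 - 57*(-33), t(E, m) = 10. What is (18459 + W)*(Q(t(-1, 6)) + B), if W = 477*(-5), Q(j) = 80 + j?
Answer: 33257106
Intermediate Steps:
W = -2385
B = 1979 (B = 98 + 1881 = 1979)
(18459 + W)*(Q(t(-1, 6)) + B) = (18459 - 2385)*((80 + 10) + 1979) = 16074*(90 + 1979) = 16074*2069 = 33257106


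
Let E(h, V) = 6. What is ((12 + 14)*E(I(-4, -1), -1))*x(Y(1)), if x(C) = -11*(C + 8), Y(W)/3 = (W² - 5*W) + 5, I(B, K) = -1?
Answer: -18876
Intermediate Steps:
Y(W) = 15 - 15*W + 3*W² (Y(W) = 3*((W² - 5*W) + 5) = 3*(5 + W² - 5*W) = 15 - 15*W + 3*W²)
x(C) = -88 - 11*C (x(C) = -11*(8 + C) = -88 - 11*C)
((12 + 14)*E(I(-4, -1), -1))*x(Y(1)) = ((12 + 14)*6)*(-88 - 11*(15 - 15*1 + 3*1²)) = (26*6)*(-88 - 11*(15 - 15 + 3*1)) = 156*(-88 - 11*(15 - 15 + 3)) = 156*(-88 - 11*3) = 156*(-88 - 33) = 156*(-121) = -18876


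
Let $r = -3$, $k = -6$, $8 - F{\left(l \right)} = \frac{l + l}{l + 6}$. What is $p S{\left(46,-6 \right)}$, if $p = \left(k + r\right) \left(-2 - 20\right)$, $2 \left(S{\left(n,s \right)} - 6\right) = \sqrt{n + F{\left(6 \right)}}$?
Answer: $1188 + 99 \sqrt{53} \approx 1908.7$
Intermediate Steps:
$F{\left(l \right)} = 8 - \frac{2 l}{6 + l}$ ($F{\left(l \right)} = 8 - \frac{l + l}{l + 6} = 8 - \frac{2 l}{6 + l}$)
$S{\left(n,s \right)} = 6 + \frac{\sqrt{7 + n}}{2}$ ($S{\left(n,s \right)} = 6 + \frac{\sqrt{n + \frac{6 \left(8 + 6\right)}{6 + 6}}}{2} = 6 + \frac{\sqrt{n + 6 \cdot \frac{1}{12} \cdot 14}}{2} = 6 + \frac{\sqrt{n + 7}}{2} = 6 + \frac{\sqrt{7 + n}}{2}$)
$p = 198$ ($p = \left(-6 - 3\right) \left(-2 - 20\right) = \left(-9\right) \left(-22\right) = 198$)
$p S{\left(46,-6 \right)} = 198 \left(6 + \frac{\sqrt{7 + 46}}{2}\right) = 198 \left(6 + \frac{\sqrt{53}}{2}\right) = 1188 + 99 \sqrt{53}$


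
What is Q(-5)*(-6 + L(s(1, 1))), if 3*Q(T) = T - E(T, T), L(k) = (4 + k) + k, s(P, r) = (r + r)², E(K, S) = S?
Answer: 0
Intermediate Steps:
s(P, r) = 4*r² (s(P, r) = (2*r)² = 4*r²)
L(k) = 4 + 2*k
Q(T) = 0 (Q(T) = (T - T)/3 = (⅓)*0 = 0)
Q(-5)*(-6 + L(s(1, 1))) = 0*(-6 + (4 + 2*(4*1²))) = 0*(-6 + (4 + 2*(4*1))) = 0*(-6 + (4 + 2*4)) = 0*(-6 + (4 + 8)) = 0*(-6 + 12) = 0*6 = 0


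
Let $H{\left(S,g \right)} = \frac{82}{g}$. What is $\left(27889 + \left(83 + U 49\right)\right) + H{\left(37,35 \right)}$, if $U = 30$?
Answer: $\frac{1030552}{35} \approx 29444.0$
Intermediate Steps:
$\left(27889 + \left(83 + U 49\right)\right) + H{\left(37,35 \right)} = \left(27889 + \left(83 + 30 \cdot 49\right)\right) + \frac{82}{35} = \left(27889 + \left(83 + 1470\right)\right) + 82 \cdot \frac{1}{35} = \left(27889 + 1553\right) + \frac{82}{35} = 29442 + \frac{82}{35} = \frac{1030552}{35}$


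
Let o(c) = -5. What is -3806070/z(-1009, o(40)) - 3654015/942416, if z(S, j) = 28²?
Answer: -224360375805/46178384 ≈ -4858.6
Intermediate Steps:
z(S, j) = 784
-3806070/z(-1009, o(40)) - 3654015/942416 = -3806070/784 - 3654015/942416 = -3806070*1/784 - 3654015*1/942416 = -1903035/392 - 3654015/942416 = -224360375805/46178384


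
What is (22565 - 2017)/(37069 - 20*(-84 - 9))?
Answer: 1868/3539 ≈ 0.52783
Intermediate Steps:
(22565 - 2017)/(37069 - 20*(-84 - 9)) = 20548/(37069 - 20*(-93)) = 20548/(37069 + 1860) = 20548/38929 = 20548*(1/38929) = 1868/3539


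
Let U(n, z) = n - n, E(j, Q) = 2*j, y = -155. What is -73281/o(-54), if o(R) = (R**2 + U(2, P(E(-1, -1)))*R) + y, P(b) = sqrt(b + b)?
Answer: -73281/2761 ≈ -26.541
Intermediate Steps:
P(b) = sqrt(2)*sqrt(b) (P(b) = sqrt(2*b) = sqrt(2)*sqrt(b))
U(n, z) = 0
o(R) = -155 + R**2 (o(R) = (R**2 + 0*R) - 155 = (R**2 + 0) - 155 = R**2 - 155 = -155 + R**2)
-73281/o(-54) = -73281/(-155 + (-54)**2) = -73281/(-155 + 2916) = -73281/2761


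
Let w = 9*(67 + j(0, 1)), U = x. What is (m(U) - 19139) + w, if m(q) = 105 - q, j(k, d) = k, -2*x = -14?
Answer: -18438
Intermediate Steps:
x = 7 (x = -½*(-14) = 7)
U = 7
w = 603 (w = 9*(67 + 0) = 9*67 = 603)
(m(U) - 19139) + w = ((105 - 1*7) - 19139) + 603 = ((105 - 7) - 19139) + 603 = (98 - 19139) + 603 = -19041 + 603 = -18438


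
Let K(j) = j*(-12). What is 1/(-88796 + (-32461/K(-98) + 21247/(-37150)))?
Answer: -21844200/1940293039511 ≈ -1.1258e-5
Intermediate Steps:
K(j) = -12*j
1/(-88796 + (-32461/K(-98) + 21247/(-37150))) = 1/(-88796 + (-32461/((-12*(-98))) + 21247/(-37150))) = 1/(-88796 + (-32461/1176 + 21247*(-1/37150))) = 1/(-88796 + (-32461*1/1176 - 21247/37150)) = 1/(-88796 + (-32461/1176 - 21247/37150)) = 1/(-88796 - 615456311/21844200) = 1/(-1940293039511/21844200) = -21844200/1940293039511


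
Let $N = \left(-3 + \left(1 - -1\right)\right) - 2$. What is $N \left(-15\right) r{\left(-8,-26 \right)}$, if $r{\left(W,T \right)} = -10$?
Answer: $-450$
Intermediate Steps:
$N = -3$ ($N = \left(-3 + \left(1 + 1\right)\right) - 2 = \left(-3 + 2\right) - 2 = -1 - 2 = -3$)
$N \left(-15\right) r{\left(-8,-26 \right)} = \left(-3\right) \left(-15\right) \left(-10\right) = 45 \left(-10\right) = -450$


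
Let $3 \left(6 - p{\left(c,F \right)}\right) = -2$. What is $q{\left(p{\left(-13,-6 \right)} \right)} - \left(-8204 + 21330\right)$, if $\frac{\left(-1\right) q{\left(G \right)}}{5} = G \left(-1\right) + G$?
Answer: $-13126$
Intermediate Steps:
$p{\left(c,F \right)} = \frac{20}{3}$ ($p{\left(c,F \right)} = 6 - - \frac{2}{3} = 6 + \frac{2}{3} = \frac{20}{3}$)
$q{\left(G \right)} = 0$ ($q{\left(G \right)} = - 5 \left(G \left(-1\right) + G\right) = - 5 \left(- G + G\right) = \left(-5\right) 0 = 0$)
$q{\left(p{\left(-13,-6 \right)} \right)} - \left(-8204 + 21330\right) = 0 - \left(-8204 + 21330\right) = 0 - 13126 = -13126$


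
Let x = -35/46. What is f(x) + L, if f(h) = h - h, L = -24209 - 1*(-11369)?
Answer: -12840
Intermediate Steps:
x = -35/46 (x = -35*1/46 = -35/46 ≈ -0.76087)
L = -12840 (L = -24209 + 11369 = -12840)
f(h) = 0
f(x) + L = 0 - 12840 = -12840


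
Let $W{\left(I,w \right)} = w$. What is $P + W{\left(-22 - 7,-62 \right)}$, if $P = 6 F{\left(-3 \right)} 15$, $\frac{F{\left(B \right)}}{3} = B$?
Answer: $-872$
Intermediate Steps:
$F{\left(B \right)} = 3 B$
$P = -810$ ($P = 6 \cdot 3 \left(-3\right) 15 = 6 \left(-9\right) 15 = \left(-54\right) 15 = -810$)
$P + W{\left(-22 - 7,-62 \right)} = -810 - 62 = -872$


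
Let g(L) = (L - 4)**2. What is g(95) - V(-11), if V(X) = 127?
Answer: 8154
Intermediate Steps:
g(L) = (-4 + L)**2
g(95) - V(-11) = (-4 + 95)**2 - 1*127 = 91**2 - 127 = 8281 - 127 = 8154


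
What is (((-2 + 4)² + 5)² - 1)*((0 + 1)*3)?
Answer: 240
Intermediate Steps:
(((-2 + 4)² + 5)² - 1)*((0 + 1)*3) = ((2² + 5)² - 1)*(1*3) = ((4 + 5)² - 1)*3 = (9² - 1)*3 = (81 - 1)*3 = 80*3 = 240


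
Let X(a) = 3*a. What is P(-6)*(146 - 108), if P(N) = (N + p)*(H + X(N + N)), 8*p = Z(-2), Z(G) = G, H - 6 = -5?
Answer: 16625/2 ≈ 8312.5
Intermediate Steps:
H = 1 (H = 6 - 5 = 1)
p = -¼ (p = (⅛)*(-2) = -¼ ≈ -0.25000)
P(N) = (1 + 6*N)*(-¼ + N) (P(N) = (N - ¼)*(1 + 3*(N + N)) = (-¼ + N)*(1 + 3*(2*N)) = (-¼ + N)*(1 + 6*N) = (1 + 6*N)*(-¼ + N))
P(-6)*(146 - 108) = (-¼ + 6*(-6)² - ½*(-6))*(146 - 108) = (-¼ + 6*36 + 3)*38 = (-¼ + 216 + 3)*38 = (875/4)*38 = 16625/2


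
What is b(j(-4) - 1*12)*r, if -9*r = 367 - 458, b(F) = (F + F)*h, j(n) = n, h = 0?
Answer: 0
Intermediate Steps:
b(F) = 0 (b(F) = (F + F)*0 = (2*F)*0 = 0)
r = 91/9 (r = -(367 - 458)/9 = -1/9*(-91) = 91/9 ≈ 10.111)
b(j(-4) - 1*12)*r = 0*(91/9) = 0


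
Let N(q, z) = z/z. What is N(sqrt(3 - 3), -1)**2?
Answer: 1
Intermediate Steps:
N(q, z) = 1
N(sqrt(3 - 3), -1)**2 = 1**2 = 1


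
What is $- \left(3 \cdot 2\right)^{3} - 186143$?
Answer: $-186359$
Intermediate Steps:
$- \left(3 \cdot 2\right)^{3} - 186143 = - 6^{3} - 186143 = \left(-1\right) 216 - 186143 = -216 - 186143 = -186359$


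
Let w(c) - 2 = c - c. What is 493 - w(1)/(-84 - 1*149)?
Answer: 114871/233 ≈ 493.01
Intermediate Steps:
w(c) = 2 (w(c) = 2 + (c - c) = 2 + 0 = 2)
493 - w(1)/(-84 - 1*149) = 493 - 2/(-84 - 1*149) = 493 - 2/(-84 - 149) = 493 - 2/(-233) = 493 - 2*(-1)/233 = 493 - 1*(-2/233) = 493 + 2/233 = 114871/233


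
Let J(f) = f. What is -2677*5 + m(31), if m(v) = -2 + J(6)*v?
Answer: -13201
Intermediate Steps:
m(v) = -2 + 6*v
-2677*5 + m(31) = -2677*5 + (-2 + 6*31) = -13385 + (-2 + 186) = -13385 + 184 = -13201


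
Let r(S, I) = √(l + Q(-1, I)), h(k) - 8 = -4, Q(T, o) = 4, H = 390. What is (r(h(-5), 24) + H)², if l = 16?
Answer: 152120 + 1560*√5 ≈ 1.5561e+5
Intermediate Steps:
h(k) = 4 (h(k) = 8 - 4 = 4)
r(S, I) = 2*√5 (r(S, I) = √(16 + 4) = √20 = 2*√5)
(r(h(-5), 24) + H)² = (2*√5 + 390)² = (390 + 2*√5)²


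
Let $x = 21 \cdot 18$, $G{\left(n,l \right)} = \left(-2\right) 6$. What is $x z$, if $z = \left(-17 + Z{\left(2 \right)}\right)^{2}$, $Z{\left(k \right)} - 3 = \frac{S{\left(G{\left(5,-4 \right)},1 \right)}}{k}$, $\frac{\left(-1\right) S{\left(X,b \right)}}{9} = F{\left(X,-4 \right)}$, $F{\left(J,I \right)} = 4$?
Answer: $387072$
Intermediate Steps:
$G{\left(n,l \right)} = -12$
$S{\left(X,b \right)} = -36$ ($S{\left(X,b \right)} = \left(-9\right) 4 = -36$)
$Z{\left(k \right)} = 3 - \frac{36}{k}$
$z = 1024$ ($z = \left(-17 + \left(3 - \frac{36}{2}\right)\right)^{2} = \left(-17 + \left(3 - 18\right)\right)^{2} = \left(-17 - 15\right)^{2} = \left(-32\right)^{2} = 1024$)
$x = 378$
$x z = 378 \cdot 1024 = 387072$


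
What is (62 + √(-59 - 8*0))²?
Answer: (62 + I*√59)² ≈ 3785.0 + 952.46*I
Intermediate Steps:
(62 + √(-59 - 8*0))² = (62 + √(-59 + 0))² = (62 + √(-59))² = (62 + I*√59)²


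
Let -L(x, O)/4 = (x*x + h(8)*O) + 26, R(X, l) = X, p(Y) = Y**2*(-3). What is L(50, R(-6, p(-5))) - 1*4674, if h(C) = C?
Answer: -14586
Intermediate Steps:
p(Y) = -3*Y**2
L(x, O) = -104 - 32*O - 4*x**2 (L(x, O) = -4*((x*x + 8*O) + 26) = -4*((x**2 + 8*O) + 26) = -4*(26 + x**2 + 8*O) = -104 - 32*O - 4*x**2)
L(50, R(-6, p(-5))) - 1*4674 = (-104 - 32*(-6) - 4*50**2) - 1*4674 = (-104 + 192 - 4*2500) - 4674 = (-104 + 192 - 10000) - 4674 = -9912 - 4674 = -14586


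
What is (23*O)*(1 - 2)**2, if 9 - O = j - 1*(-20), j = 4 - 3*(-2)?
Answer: -483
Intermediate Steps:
j = 10 (j = 4 - 1*(-6) = 4 + 6 = 10)
O = -21 (O = 9 - (10 - 1*(-20)) = 9 - (10 + 20) = 9 - 1*30 = 9 - 30 = -21)
(23*O)*(1 - 2)**2 = (23*(-21))*(1 - 2)**2 = -483*(-1)**2 = -483*1 = -483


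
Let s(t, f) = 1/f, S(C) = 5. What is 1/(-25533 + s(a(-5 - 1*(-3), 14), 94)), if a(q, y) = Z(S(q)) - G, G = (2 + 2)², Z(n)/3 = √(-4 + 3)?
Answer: -94/2400101 ≈ -3.9165e-5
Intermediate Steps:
Z(n) = 3*I (Z(n) = 3*√(-4 + 3) = 3*√(-1) = 3*I)
G = 16 (G = 4² = 16)
a(q, y) = -16 + 3*I (a(q, y) = 3*I - 1*16 = 3*I - 16 = -16 + 3*I)
1/(-25533 + s(a(-5 - 1*(-3), 14), 94)) = 1/(-25533 + 1/94) = 1/(-2400101/94) = -94/2400101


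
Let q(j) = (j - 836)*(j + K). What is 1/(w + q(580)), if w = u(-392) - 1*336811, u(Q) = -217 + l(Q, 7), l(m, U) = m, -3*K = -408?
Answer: -1/520716 ≈ -1.9204e-6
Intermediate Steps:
K = 136 (K = -⅓*(-408) = 136)
q(j) = (-836 + j)*(136 + j) (q(j) = (j - 836)*(j + 136) = (-836 + j)*(136 + j))
u(Q) = -217 + Q
w = -337420 (w = (-217 - 392) - 1*336811 = -609 - 336811 = -337420)
1/(w + q(580)) = 1/(-337420 + (-113696 + 580² - 700*580)) = 1/(-337420 + (-113696 + 336400 - 406000)) = 1/(-337420 - 183296) = 1/(-520716) = -1/520716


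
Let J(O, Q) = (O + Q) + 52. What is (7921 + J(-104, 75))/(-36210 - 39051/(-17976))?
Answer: -15866816/72319101 ≈ -0.21940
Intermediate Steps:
J(O, Q) = 52 + O + Q
(7921 + J(-104, 75))/(-36210 - 39051/(-17976)) = (7921 + (52 - 104 + 75))/(-36210 - 39051/(-17976)) = (7921 + 23)/(-36210 - 39051*(-1/17976)) = 7944/(-36210 + 13017/5992) = 7944/(-216957303/5992) = 7944*(-5992/216957303) = -15866816/72319101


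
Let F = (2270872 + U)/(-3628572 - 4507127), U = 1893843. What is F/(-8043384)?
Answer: 4164715/65438551165416 ≈ 6.3643e-8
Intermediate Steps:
F = -4164715/8135699 (F = (2270872 + 1893843)/(-3628572 - 4507127) = 4164715/(-8135699) = 4164715*(-1/8135699) = -4164715/8135699 ≈ -0.51191)
F/(-8043384) = -4164715/8135699/(-8043384) = -4164715/8135699*(-1/8043384) = 4164715/65438551165416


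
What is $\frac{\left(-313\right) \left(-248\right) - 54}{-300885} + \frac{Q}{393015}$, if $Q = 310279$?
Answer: $\frac{1397158297}{2627829295} \approx 0.53168$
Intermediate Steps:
$\frac{\left(-313\right) \left(-248\right) - 54}{-300885} + \frac{Q}{393015} = \frac{\left(-313\right) \left(-248\right) - 54}{-300885} + \frac{310279}{393015} = \left(77624 - 54\right) \left(- \frac{1}{300885}\right) + 310279 \cdot \frac{1}{393015} = 77570 \left(- \frac{1}{300885}\right) + \frac{310279}{393015} = - \frac{15514}{60177} + \frac{310279}{393015} = \frac{1397158297}{2627829295}$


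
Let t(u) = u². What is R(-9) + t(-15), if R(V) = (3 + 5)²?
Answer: 289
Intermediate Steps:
R(V) = 64 (R(V) = 8² = 64)
R(-9) + t(-15) = 64 + (-15)² = 64 + 225 = 289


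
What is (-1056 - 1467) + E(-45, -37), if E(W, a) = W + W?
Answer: -2613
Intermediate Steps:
E(W, a) = 2*W
(-1056 - 1467) + E(-45, -37) = (-1056 - 1467) + 2*(-45) = -2523 - 90 = -2613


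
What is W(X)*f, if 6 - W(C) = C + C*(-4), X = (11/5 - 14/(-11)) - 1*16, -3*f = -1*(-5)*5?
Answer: 2895/11 ≈ 263.18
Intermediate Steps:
f = -25/3 (f = -(-1*(-5))*5/3 = -5*5/3 = -⅓*25 = -25/3 ≈ -8.3333)
X = -689/55 (X = (11*(⅕) - 14*(-1/11)) - 16 = (11/5 + 14/11) - 16 = 191/55 - 16 = -689/55 ≈ -12.527)
W(C) = 6 + 3*C (W(C) = 6 - (C + C*(-4)) = 6 - (C - 4*C) = 6 - (-3)*C = 6 + 3*C)
W(X)*f = (6 + 3*(-689/55))*(-25/3) = (6 - 2067/55)*(-25/3) = -1737/55*(-25/3) = 2895/11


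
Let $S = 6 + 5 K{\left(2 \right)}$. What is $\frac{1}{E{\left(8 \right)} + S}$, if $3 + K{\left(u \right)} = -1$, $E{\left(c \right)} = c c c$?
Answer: $\frac{1}{498} \approx 0.002008$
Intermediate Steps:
$E{\left(c \right)} = c^{3}$ ($E{\left(c \right)} = c^{2} c = c^{3}$)
$K{\left(u \right)} = -4$ ($K{\left(u \right)} = -3 - 1 = -4$)
$S = -14$ ($S = 6 + 5 \left(-4\right) = 6 - 20 = -14$)
$\frac{1}{E{\left(8 \right)} + S} = \frac{1}{8^{3} - 14} = \frac{1}{512 - 14} = \frac{1}{498}$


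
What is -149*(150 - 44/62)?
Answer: -689572/31 ≈ -22244.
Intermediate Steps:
-149*(150 - 44/62) = -149*(150 - 44*1/62) = -149*(150 - 22/31) = -149*4628/31 = -689572/31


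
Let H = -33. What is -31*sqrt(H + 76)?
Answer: -31*sqrt(43) ≈ -203.28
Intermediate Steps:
-31*sqrt(H + 76) = -31*sqrt(-33 + 76) = -31*sqrt(43)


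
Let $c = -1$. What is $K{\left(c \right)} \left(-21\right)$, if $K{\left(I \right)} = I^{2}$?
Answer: $-21$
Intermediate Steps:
$K{\left(c \right)} \left(-21\right) = \left(-1\right)^{2} \left(-21\right) = 1 \left(-21\right) = -21$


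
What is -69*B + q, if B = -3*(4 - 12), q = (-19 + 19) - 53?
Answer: -1709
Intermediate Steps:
q = -53 (q = 0 - 53 = -53)
B = 24 (B = -3*(-8) = 24)
-69*B + q = -69*24 - 53 = -1656 - 53 = -1709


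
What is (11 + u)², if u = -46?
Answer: 1225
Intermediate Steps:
(11 + u)² = (11 - 46)² = (-35)² = 1225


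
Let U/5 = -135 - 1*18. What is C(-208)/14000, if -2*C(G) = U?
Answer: 153/5600 ≈ 0.027321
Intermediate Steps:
U = -765 (U = 5*(-135 - 1*18) = 5*(-135 - 18) = 5*(-153) = -765)
C(G) = 765/2 (C(G) = -½*(-765) = 765/2)
C(-208)/14000 = (765/2)/14000 = (765/2)*(1/14000) = 153/5600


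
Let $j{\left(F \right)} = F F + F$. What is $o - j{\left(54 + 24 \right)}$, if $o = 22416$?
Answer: $16254$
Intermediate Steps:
$j{\left(F \right)} = F + F^{2}$ ($j{\left(F \right)} = F^{2} + F = F + F^{2}$)
$o - j{\left(54 + 24 \right)} = 22416 - \left(54 + 24\right) \left(1 + \left(54 + 24\right)\right) = 22416 - 78 \left(1 + 78\right) = 22416 - 78 \cdot 79 = 22416 - 6162 = 16254$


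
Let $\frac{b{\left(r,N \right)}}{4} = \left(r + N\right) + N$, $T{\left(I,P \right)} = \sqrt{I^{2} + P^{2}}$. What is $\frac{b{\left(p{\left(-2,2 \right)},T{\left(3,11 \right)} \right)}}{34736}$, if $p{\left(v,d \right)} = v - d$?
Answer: $- \frac{1}{2171} + \frac{\sqrt{130}}{4342} \approx 0.0021653$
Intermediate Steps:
$b{\left(r,N \right)} = 4 r + 8 N$ ($b{\left(r,N \right)} = 4 \left(\left(r + N\right) + N\right) = 4 \left(\left(N + r\right) + N\right) = 4 \left(r + 2 N\right) = 4 r + 8 N$)
$\frac{b{\left(p{\left(-2,2 \right)},T{\left(3,11 \right)} \right)}}{34736} = \frac{4 \left(-2 - 2\right) + 8 \sqrt{3^{2} + 11^{2}}}{34736} = \left(4 \left(-2 - 2\right) + 8 \sqrt{9 + 121}\right) \frac{1}{34736} = \left(4 \left(-4\right) + 8 \sqrt{130}\right) \frac{1}{34736} = \left(-16 + 8 \sqrt{130}\right) \frac{1}{34736} = - \frac{1}{2171} + \frac{\sqrt{130}}{4342}$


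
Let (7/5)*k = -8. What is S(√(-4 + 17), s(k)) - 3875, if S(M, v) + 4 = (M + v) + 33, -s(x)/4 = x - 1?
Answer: -26734/7 + √13 ≈ -3815.5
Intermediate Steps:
k = -40/7 (k = (5/7)*(-8) = -40/7 ≈ -5.7143)
s(x) = 4 - 4*x (s(x) = -4*(x - 1) = -4*(-1 + x) = 4 - 4*x)
S(M, v) = 29 + M + v (S(M, v) = -4 + ((M + v) + 33) = -4 + (33 + M + v) = 29 + M + v)
S(√(-4 + 17), s(k)) - 3875 = (29 + √(-4 + 17) + (4 - 4*(-40/7))) - 3875 = (29 + √13 + (4 + 160/7)) - 3875 = (29 + √13 + 188/7) - 3875 = (391/7 + √13) - 3875 = -26734/7 + √13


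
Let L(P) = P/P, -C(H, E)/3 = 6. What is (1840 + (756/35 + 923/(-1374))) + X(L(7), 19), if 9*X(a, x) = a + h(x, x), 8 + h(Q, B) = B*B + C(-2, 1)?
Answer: 4347019/2290 ≈ 1898.3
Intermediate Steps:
C(H, E) = -18 (C(H, E) = -3*6 = -18)
L(P) = 1
h(Q, B) = -26 + B**2 (h(Q, B) = -8 + (B*B - 18) = -8 + (B**2 - 18) = -8 + (-18 + B**2) = -26 + B**2)
X(a, x) = -26/9 + a/9 + x**2/9 (X(a, x) = (a + (-26 + x**2))/9 = (-26 + a + x**2)/9 = -26/9 + a/9 + x**2/9)
(1840 + (756/35 + 923/(-1374))) + X(L(7), 19) = (1840 + (756/35 + 923/(-1374))) + (-26/9 + (1/9)*1 + (1/9)*19**2) = (1840 + (756*(1/35) + 923*(-1/1374))) + (-26/9 + 1/9 + (1/9)*361) = (1840 + (108/5 - 923/1374)) + (-26/9 + 1/9 + 361/9) = (1840 + 143777/6870) + 112/3 = 12784577/6870 + 112/3 = 4347019/2290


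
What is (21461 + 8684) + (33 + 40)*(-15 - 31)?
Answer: 26787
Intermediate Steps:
(21461 + 8684) + (33 + 40)*(-15 - 31) = 30145 + 73*(-46) = 30145 - 3358 = 26787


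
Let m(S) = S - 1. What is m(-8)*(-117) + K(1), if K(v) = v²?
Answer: 1054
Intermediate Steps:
m(S) = -1 + S
m(-8)*(-117) + K(1) = (-1 - 8)*(-117) + 1² = -9*(-117) + 1 = 1053 + 1 = 1054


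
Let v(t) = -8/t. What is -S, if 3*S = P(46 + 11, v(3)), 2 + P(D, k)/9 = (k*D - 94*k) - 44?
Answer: -158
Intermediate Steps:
P(D, k) = -414 - 846*k + 9*D*k (P(D, k) = -18 + 9*((k*D - 94*k) - 44) = -18 + 9*((D*k - 94*k) - 44) = -18 + 9*((-94*k + D*k) - 44) = -18 + 9*(-44 - 94*k + D*k) = -18 + (-396 - 846*k + 9*D*k) = -414 - 846*k + 9*D*k)
S = 158 (S = (-414 - (-6768)/3 + 9*(46 + 11)*(-8/3))/3 = (-414 - (-6768)/3 + 9*57*(-8*⅓))/3 = (-414 - 846*(-8/3) + 9*57*(-8/3))/3 = (-414 + 2256 - 1368)/3 = (⅓)*474 = 158)
-S = -1*158 = -158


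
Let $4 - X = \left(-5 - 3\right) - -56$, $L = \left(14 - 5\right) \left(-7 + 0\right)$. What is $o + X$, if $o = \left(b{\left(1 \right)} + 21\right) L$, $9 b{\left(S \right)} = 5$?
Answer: $-1402$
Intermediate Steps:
$b{\left(S \right)} = \frac{5}{9}$ ($b{\left(S \right)} = \frac{1}{9} \cdot 5 = \frac{5}{9}$)
$L = -63$ ($L = 9 \left(-7\right) = -63$)
$X = -44$ ($X = 4 - \left(\left(-5 - 3\right) - -56\right) = 4 - \left(-8 + 56\right) = 4 - 48 = -44$)
$o = -1358$ ($o = \left(\frac{5}{9} + 21\right) \left(-63\right) = \frac{194}{9} \left(-63\right) = -1358$)
$o + X = -1358 - 44 = -1402$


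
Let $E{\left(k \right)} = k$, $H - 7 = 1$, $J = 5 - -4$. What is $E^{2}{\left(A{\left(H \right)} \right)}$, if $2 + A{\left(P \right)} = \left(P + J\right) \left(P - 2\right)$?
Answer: $10000$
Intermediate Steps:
$J = 9$ ($J = 5 + 4 = 9$)
$H = 8$ ($H = 7 + 1 = 8$)
$A{\left(P \right)} = -2 + \left(-2 + P\right) \left(9 + P\right)$ ($A{\left(P \right)} = -2 + \left(P + 9\right) \left(P - 2\right) = -2 + \left(9 + P\right) \left(-2 + P\right) = -2 + \left(-2 + P\right) \left(9 + P\right)$)
$E^{2}{\left(A{\left(H \right)} \right)} = \left(-20 + 8^{2} + 7 \cdot 8\right)^{2} = \left(-20 + 64 + 56\right)^{2} = 100^{2} = 10000$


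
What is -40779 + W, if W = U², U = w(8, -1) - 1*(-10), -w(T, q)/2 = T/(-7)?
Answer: -1990775/49 ≈ -40628.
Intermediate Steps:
w(T, q) = 2*T/7 (w(T, q) = -2*T/(-7) = -2*T*(-1)/7 = -(-2)*T/7 = 2*T/7)
U = 86/7 (U = (2/7)*8 - 1*(-10) = 16/7 + 10 = 86/7 ≈ 12.286)
W = 7396/49 (W = (86/7)² = 7396/49 ≈ 150.94)
-40779 + W = -40779 + 7396/49 = -1990775/49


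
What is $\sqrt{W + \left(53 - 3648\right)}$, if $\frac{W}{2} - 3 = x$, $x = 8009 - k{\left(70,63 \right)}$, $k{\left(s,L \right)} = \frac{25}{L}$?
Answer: $\frac{13 \sqrt{32431}}{21} \approx 111.48$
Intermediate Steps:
$x = \frac{504542}{63}$ ($x = 8009 - \frac{25}{63} = \frac{504542}{63} \approx 8008.6$)
$W = \frac{1009462}{63}$ ($W = 6 + 2 \cdot \frac{504542}{63} = 6 + \frac{1009084}{63} = \frac{1009462}{63} \approx 16023.0$)
$\sqrt{W + \left(53 - 3648\right)} = \sqrt{\frac{1009462}{63} + \left(53 - 3648\right)} = \sqrt{\frac{1009462}{63} - 3595} = \sqrt{\frac{782977}{63}} = \frac{13 \sqrt{32431}}{21}$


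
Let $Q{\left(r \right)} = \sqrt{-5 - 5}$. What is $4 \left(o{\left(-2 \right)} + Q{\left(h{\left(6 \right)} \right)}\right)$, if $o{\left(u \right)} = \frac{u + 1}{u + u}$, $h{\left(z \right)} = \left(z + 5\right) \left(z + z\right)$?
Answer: $1 + 4 i \sqrt{10} \approx 1.0 + 12.649 i$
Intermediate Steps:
$h{\left(z \right)} = 2 z \left(5 + z\right)$ ($h{\left(z \right)} = \left(5 + z\right) 2 z = 2 z \left(5 + z\right)$)
$Q{\left(r \right)} = i \sqrt{10}$ ($Q{\left(r \right)} = \sqrt{-10} = i \sqrt{10}$)
$o{\left(u \right)} = \frac{1 + u}{2 u}$
$4 \left(o{\left(-2 \right)} + Q{\left(h{\left(6 \right)} \right)}\right) = 4 \left(\frac{1 - 2}{2 \left(-2\right)} + i \sqrt{10}\right) = 4 \left(\frac{1}{2} \left(- \frac{1}{2}\right) \left(-1\right) + i \sqrt{10}\right) = 4 \left(\frac{1}{4} + i \sqrt{10}\right) = 1 + 4 i \sqrt{10}$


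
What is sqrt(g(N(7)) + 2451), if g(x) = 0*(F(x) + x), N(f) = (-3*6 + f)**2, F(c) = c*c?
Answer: sqrt(2451) ≈ 49.508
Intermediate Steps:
F(c) = c**2
N(f) = (-18 + f)**2
g(x) = 0 (g(x) = 0*(x**2 + x) = 0*(x + x**2) = 0)
sqrt(g(N(7)) + 2451) = sqrt(0 + 2451) = sqrt(2451)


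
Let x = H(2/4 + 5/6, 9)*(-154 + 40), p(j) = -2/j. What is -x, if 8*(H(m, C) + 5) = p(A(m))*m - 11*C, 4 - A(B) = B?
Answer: -1995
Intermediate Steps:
A(B) = 4 - B
H(m, C) = -5 - 11*C/8 - m/(4*(4 - m)) (H(m, C) = -5 + ((-2/(4 - m))*m - 11*C)/8 = -5 + (-2*m/(4 - m) - 11*C)/8 = -5 + (-11*C - 2*m/(4 - m))/8 = -5 + (-11*C/8 - m/(4*(4 - m))) = -5 - 11*C/8 - m/(4*(4 - m)))
x = 1995 (x = ((2*(2/4 + 5/6) - (-4 + (2/4 + 5/6))*(40 + 11*9))/(8*(-4 + (2/4 + 5/6))))*(-154 + 40) = ((2*(2*(¼) + 5*(⅙)) - (-4 + (2*(¼) + 5*(⅙)))*(40 + 99))/(8*(-4 + (2*(¼) + 5*(⅙)))))*(-114) = ((2*(½ + ⅚) - 1*(-4 + (½ + ⅚))*139)/(8*(-4 + (½ + ⅚))))*(-114) = ((2*(4/3) - 1*(-4 + 4/3)*139)/(8*(-4 + 4/3)))*(-114) = ((8/3 - 1*(-8/3)*139)/(8*(-8/3)))*(-114) = ((⅛)*(-3/8)*(8/3 + 1112/3))*(-114) = ((⅛)*(-3/8)*(1120/3))*(-114) = -35/2*(-114) = 1995)
-x = -1*1995 = -1995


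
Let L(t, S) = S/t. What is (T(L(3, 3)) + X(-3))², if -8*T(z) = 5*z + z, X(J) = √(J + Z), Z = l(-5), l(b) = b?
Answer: (3 - 8*I*√2)²/16 ≈ -7.4375 - 4.2426*I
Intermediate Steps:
Z = -5
X(J) = √(-5 + J) (X(J) = √(J - 5) = √(-5 + J))
T(z) = -3*z/4 (T(z) = -(5*z + z)/8 = -3*z/4)
(T(L(3, 3)) + X(-3))² = (-9/(4*3) + √(-5 - 3))² = (-9/(4*3) + √(-8))² = (-¾*1 + 2*I*√2)² = (-¾ + 2*I*√2)²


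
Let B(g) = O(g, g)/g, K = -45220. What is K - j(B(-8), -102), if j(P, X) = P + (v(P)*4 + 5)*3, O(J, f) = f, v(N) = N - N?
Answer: -45236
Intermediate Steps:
v(N) = 0
B(g) = 1 (B(g) = g/g = 1)
j(P, X) = 15 + P (j(P, X) = P + (0*4 + 5)*3 = P + (0 + 5)*3 = P + 5*3 = P + 15 = 15 + P)
K - j(B(-8), -102) = -45220 - (15 + 1) = -45220 - 1*16 = -45220 - 16 = -45236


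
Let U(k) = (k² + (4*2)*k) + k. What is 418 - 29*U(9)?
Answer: -4280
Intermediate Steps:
U(k) = k² + 9*k (U(k) = (k² + 8*k) + k = k² + 9*k)
418 - 29*U(9) = 418 - 261*(9 + 9) = 418 - 261*18 = 418 - 29*162 = 418 - 4698 = -4280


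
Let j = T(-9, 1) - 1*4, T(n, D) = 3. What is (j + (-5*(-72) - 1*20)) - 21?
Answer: 318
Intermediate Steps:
j = -1 (j = 3 - 1*4 = 3 - 4 = -1)
(j + (-5*(-72) - 1*20)) - 21 = (-1 + (-5*(-72) - 1*20)) - 21 = (-1 + (360 - 20)) - 21 = (-1 + 340) - 21 = 339 - 21 = 318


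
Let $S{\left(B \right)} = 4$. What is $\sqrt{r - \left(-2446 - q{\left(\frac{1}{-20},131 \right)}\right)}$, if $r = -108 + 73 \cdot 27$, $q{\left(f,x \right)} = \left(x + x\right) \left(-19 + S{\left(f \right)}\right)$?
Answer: $\sqrt{379} \approx 19.468$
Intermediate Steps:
$q{\left(f,x \right)} = - 30 x$ ($q{\left(f,x \right)} = \left(x + x\right) \left(-19 + 4\right) = 2 x \left(-15\right) = - 30 x$)
$r = 1863$ ($r = -108 + 1971 = 1863$)
$\sqrt{r - \left(-2446 - q{\left(\frac{1}{-20},131 \right)}\right)} = \sqrt{1863 + \left(\left(\left(-30\right) 131 + 3346\right) - 900\right)} = \sqrt{1863 + \left(\left(-3930 + 3346\right) - 900\right)} = \sqrt{1863 - 1484} = \sqrt{379}$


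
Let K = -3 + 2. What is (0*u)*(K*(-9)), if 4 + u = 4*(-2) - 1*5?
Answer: 0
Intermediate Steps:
u = -17 (u = -4 + (4*(-2) - 1*5) = -4 + (-8 - 5) = -4 - 13 = -17)
K = -1
(0*u)*(K*(-9)) = (0*(-17))*(-1*(-9)) = 0*9 = 0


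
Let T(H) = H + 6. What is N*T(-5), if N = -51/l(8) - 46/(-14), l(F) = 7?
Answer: -4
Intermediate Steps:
T(H) = 6 + H
N = -4 (N = -51/7 - 46/(-14) = -51*1/7 - 46*(-1/14) = -51/7 + 23/7 = -4)
N*T(-5) = -4*(6 - 5) = -4*1 = -4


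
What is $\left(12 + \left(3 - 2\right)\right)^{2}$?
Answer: $169$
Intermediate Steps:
$\left(12 + \left(3 - 2\right)\right)^{2} = \left(12 + 1\right)^{2} = 13^{2} = 169$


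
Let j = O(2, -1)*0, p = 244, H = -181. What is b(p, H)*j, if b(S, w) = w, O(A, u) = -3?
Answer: 0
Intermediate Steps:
j = 0 (j = -3*0 = 0)
b(p, H)*j = -181*0 = 0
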